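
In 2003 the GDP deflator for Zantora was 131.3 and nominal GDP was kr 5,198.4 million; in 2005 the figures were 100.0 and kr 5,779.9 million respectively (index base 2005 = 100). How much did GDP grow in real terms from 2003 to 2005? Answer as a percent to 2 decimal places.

Real GDP 2003 = 5198.4 / 1.313 = 3959.18.
Real GDP 2005 = 5779.9 / 1.000 = 5779.90.
Real growth = 5779.90 / 3959.18 − 1 = 0.4599.

45.99%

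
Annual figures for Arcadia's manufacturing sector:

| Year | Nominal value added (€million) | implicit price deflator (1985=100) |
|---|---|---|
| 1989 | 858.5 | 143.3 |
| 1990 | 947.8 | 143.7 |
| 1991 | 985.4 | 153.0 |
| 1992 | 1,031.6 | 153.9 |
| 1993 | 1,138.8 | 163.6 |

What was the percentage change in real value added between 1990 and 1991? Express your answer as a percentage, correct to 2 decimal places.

-2.35%

Real value added 1990 = 947.8/1.437 = 659.57.
Real value added 1991 = 985.4/1.530 = 644.05.
Change = 644.05/659.57 − 1 = -0.0235.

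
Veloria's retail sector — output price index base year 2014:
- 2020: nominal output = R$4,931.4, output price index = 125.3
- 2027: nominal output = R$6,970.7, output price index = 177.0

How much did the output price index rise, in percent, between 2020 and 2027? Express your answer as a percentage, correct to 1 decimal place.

41.3%

Price-level change = 177.0 / 125.3 − 1 = 0.4126.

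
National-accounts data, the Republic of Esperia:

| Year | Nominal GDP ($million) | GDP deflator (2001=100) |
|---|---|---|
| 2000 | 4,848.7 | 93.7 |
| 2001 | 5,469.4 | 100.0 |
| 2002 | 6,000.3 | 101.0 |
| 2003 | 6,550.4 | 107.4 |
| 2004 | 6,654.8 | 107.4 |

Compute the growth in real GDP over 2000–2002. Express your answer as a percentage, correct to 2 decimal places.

Real GDP 2000 = 4848.7/0.937 = 5174.71.
Real GDP 2002 = 6000.3/1.010 = 5940.89.
Change = 5940.89/5174.71 − 1 = 0.1481.

14.81%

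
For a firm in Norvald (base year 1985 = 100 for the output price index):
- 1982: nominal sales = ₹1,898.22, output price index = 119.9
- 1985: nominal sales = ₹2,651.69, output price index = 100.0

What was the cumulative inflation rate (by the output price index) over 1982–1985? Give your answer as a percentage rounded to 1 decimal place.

-16.6%

Price-level change = 100.0 / 119.9 − 1 = -0.1660.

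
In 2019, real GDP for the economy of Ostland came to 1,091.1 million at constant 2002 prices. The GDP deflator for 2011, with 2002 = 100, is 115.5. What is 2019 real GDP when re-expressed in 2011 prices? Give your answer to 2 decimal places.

Real GDP in 2011 prices = Real GDP in 2002 prices × (P_2011/P_2002) = 1091.1 × 1.155 = 1260.22.

1,260.22 million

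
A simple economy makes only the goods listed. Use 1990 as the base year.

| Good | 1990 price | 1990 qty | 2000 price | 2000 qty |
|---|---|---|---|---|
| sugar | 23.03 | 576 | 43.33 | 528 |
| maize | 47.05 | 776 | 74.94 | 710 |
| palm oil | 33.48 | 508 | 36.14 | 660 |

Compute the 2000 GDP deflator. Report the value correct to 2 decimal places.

147.70

Nominal GDP 2000 = 43.33·528 + 74.94·710 + 36.14·660 = 99938.04.
Real GDP 2000 (at 1990 prices) = 23.03·528 + 47.05·710 + 33.48·660 = 67662.14.
Deflator = Nominal/Real × 100 = 99938.04/67662.14 × 100 = 147.702.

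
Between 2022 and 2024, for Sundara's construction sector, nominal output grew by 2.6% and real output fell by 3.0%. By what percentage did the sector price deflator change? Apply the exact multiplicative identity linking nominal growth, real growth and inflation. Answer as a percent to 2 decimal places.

(1 + g_nom) = (1 + g_real)(1 + π), so π = 1.0260 / 0.9700 − 1 = 0.05773.

5.77%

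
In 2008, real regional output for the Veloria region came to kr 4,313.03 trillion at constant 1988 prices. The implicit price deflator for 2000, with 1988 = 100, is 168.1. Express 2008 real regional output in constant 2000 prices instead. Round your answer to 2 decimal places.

kr 7,250.20 trillion

Real regional output in 2000 prices = Real regional output in 1988 prices × (P_2000/P_1988) = 4313.03 × 1.681 = 7250.20.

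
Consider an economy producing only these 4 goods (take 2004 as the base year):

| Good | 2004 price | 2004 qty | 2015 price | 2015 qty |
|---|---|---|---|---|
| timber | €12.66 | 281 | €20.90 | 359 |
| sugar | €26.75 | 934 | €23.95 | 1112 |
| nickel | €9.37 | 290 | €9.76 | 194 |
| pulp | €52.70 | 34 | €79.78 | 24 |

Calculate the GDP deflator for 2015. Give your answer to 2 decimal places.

Nominal GDP 2015 = 20.90·359 + 23.95·1112 + 9.76·194 + 79.78·24 = 37943.66.
Real GDP 2015 (at 2004 prices) = 12.66·359 + 26.75·1112 + 9.37·194 + 52.70·24 = 37373.52.
Deflator = Nominal/Real × 100 = 37943.66/37373.52 × 100 = 101.526.

101.53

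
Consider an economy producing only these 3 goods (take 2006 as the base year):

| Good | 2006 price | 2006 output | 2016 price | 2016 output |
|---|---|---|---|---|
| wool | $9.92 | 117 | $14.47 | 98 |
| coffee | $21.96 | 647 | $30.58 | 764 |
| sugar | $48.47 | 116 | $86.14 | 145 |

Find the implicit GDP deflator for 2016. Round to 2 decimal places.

150.42

Nominal GDP 2016 = 14.47·98 + 30.58·764 + 86.14·145 = 37271.48.
Real GDP 2016 (at 2006 prices) = 9.92·98 + 21.96·764 + 48.47·145 = 24777.75.
Deflator = Nominal/Real × 100 = 37271.48/24777.75 × 100 = 150.423.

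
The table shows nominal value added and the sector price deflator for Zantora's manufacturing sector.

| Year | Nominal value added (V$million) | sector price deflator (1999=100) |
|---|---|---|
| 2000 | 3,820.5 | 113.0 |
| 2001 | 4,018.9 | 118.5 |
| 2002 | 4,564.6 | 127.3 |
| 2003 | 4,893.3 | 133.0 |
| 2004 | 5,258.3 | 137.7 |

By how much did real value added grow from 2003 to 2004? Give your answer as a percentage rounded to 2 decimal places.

3.79%

Real value added 2003 = 4893.3/1.330 = 3679.17.
Real value added 2004 = 5258.3/1.377 = 3818.66.
Change = 3818.66/3679.17 − 1 = 0.0379.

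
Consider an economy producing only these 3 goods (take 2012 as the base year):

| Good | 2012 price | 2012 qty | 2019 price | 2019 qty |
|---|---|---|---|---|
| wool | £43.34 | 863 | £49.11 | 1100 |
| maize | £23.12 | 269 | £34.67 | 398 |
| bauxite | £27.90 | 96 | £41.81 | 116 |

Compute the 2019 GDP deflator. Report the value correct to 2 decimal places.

Nominal GDP 2019 = 49.11·1100 + 34.67·398 + 41.81·116 = 72669.62.
Real GDP 2019 (at 2012 prices) = 43.34·1100 + 23.12·398 + 27.90·116 = 60112.16.
Deflator = Nominal/Real × 100 = 72669.62/60112.16 × 100 = 120.890.

120.89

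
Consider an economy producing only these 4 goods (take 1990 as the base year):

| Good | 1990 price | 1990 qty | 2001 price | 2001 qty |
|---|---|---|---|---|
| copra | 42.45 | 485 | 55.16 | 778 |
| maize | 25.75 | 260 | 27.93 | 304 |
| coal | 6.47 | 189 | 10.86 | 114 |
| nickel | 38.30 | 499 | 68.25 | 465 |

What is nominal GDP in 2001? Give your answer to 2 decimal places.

84379.49

Nominal GDP 2001 = Σ (p_2001 × q_2001) = 55.16·778 + 27.93·304 + 10.86·114 + 68.25·465 = 84379.49.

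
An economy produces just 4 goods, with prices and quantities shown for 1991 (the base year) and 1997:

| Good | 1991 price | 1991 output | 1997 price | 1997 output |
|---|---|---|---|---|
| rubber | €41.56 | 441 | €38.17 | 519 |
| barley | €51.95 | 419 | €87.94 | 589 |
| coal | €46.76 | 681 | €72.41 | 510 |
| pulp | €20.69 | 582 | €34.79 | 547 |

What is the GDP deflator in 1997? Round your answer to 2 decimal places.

146.07

Nominal GDP 1997 = 38.17·519 + 87.94·589 + 72.41·510 + 34.79·547 = 127566.12.
Real GDP 1997 (at 1991 prices) = 41.56·519 + 51.95·589 + 46.76·510 + 20.69·547 = 87333.22.
Deflator = Nominal/Real × 100 = 127566.12/87333.22 × 100 = 146.068.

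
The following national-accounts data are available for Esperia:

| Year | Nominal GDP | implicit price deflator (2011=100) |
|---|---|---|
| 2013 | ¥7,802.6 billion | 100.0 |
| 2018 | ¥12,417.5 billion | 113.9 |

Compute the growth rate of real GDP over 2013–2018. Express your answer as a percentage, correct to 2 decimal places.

Real GDP 2013 = 7802.6 / 1.000 = 7802.60.
Real GDP 2018 = 12417.5 / 1.139 = 10902.11.
Real growth = 10902.11 / 7802.60 − 1 = 0.3972.

39.72%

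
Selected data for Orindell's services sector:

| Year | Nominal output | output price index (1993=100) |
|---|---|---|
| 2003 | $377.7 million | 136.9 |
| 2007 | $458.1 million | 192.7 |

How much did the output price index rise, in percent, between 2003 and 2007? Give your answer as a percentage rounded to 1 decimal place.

Price-level change = 192.7 / 136.9 − 1 = 0.4076.

40.8%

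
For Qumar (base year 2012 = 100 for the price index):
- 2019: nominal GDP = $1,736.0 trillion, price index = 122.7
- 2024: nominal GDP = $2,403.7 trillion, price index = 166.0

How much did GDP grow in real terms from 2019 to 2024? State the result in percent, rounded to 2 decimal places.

2.35%

Real GDP 2019 = 1736.0 / 1.227 = 1414.83.
Real GDP 2024 = 2403.7 / 1.660 = 1448.01.
Real growth = 1448.01 / 1414.83 − 1 = 0.0235.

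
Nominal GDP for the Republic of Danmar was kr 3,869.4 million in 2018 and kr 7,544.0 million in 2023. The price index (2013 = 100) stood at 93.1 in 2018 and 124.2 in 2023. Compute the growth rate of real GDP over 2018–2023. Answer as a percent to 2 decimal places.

Deflate each year: 2018 → 3869.4/0.931 = 4156.18; 2023 → 7544.0/1.242 = 6074.07.
So real GDP changed by 6074.07/4156.18 − 1 = 0.4615, i.e. 46.15%.

46.15%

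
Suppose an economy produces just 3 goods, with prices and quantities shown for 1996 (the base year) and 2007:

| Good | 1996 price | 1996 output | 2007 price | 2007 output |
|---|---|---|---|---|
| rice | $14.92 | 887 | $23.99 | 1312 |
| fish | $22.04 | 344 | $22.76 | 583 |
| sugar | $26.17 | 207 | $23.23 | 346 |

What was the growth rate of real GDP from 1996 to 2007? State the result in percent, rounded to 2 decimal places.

Real GDP 1996 = Nominal GDP 1996 = 14.92·887 + 22.04·344 + 26.17·207 = 26232.99.
Real GDP 2007 (at 1996 prices) = 14.92·1312 + 22.04·583 + 26.17·346 = 41479.18.
Real growth = 41479.18/26232.99 − 1 = 0.5812.

58.12%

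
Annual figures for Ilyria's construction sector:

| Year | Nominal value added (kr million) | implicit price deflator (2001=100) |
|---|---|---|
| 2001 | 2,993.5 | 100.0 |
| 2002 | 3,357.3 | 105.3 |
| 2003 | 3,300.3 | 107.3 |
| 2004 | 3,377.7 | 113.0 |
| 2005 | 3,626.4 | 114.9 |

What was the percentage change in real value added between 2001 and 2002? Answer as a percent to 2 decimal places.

Real value added 2001 = 2993.5/1.000 = 2993.50.
Real value added 2002 = 3357.3/1.053 = 3188.32.
Change = 3188.32/2993.50 − 1 = 0.0651.

6.51%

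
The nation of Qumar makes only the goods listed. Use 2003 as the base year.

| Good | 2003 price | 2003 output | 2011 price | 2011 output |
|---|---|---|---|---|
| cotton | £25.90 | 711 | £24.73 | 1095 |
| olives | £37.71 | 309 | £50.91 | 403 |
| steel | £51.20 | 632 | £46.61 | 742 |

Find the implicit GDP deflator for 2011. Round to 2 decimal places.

100.78

Nominal GDP 2011 = 24.73·1095 + 50.91·403 + 46.61·742 = 82180.70.
Real GDP 2011 (at 2003 prices) = 25.90·1095 + 37.71·403 + 51.20·742 = 81548.03.
Deflator = Nominal/Real × 100 = 82180.70/81548.03 × 100 = 100.776.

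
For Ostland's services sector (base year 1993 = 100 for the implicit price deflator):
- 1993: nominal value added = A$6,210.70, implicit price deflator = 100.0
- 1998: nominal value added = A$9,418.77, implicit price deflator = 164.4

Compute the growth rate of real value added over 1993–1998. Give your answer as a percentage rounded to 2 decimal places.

-7.75%

Real value added 1993 = 6210.70 / 1.000 = 6210.70.
Real value added 1998 = 9418.77 / 1.644 = 5729.18.
Real growth = 5729.18 / 6210.70 − 1 = -0.0775.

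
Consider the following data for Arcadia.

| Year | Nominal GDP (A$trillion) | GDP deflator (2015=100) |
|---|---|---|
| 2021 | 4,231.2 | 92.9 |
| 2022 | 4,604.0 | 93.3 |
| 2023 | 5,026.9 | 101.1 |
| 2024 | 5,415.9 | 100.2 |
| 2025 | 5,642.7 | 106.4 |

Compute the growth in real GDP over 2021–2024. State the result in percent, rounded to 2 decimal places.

Real GDP 2021 = 4231.2/0.929 = 4554.57.
Real GDP 2024 = 5415.9/1.002 = 5405.09.
Change = 5405.09/4554.57 − 1 = 0.1867.

18.67%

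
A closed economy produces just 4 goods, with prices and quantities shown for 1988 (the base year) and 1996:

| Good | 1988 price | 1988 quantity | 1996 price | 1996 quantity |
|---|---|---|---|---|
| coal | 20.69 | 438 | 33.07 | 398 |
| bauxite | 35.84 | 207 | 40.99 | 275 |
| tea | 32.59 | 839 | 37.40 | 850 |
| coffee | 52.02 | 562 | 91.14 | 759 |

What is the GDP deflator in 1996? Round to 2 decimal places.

Nominal GDP 1996 = 33.07·398 + 40.99·275 + 37.40·850 + 91.14·759 = 125399.37.
Real GDP 1996 (at 1988 prices) = 20.69·398 + 35.84·275 + 32.59·850 + 52.02·759 = 85275.30.
Deflator = Nominal/Real × 100 = 125399.37/85275.30 × 100 = 147.052.

147.05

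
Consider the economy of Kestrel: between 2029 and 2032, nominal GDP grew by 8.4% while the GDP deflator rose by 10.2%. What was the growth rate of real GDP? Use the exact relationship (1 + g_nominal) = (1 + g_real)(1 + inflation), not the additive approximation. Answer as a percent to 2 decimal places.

(1 + g_nom) = (1 + g_real)(1 + π), so g_real = 1.0840 / 1.1020 − 1 = -0.01633.

-1.63%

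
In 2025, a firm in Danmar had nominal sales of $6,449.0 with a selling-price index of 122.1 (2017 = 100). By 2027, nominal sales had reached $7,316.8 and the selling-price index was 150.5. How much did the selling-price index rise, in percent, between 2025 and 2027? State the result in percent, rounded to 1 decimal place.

Price-level change = 150.5 / 122.1 − 1 = 0.2326.

23.3%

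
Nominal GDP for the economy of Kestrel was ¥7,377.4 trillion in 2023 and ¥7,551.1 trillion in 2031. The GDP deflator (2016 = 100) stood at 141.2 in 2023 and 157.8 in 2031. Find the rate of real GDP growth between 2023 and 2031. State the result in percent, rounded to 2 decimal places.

-8.41%

Deflate each year: 2023 → 7377.4/1.412 = 5224.79; 2031 → 7551.1/1.578 = 4785.23.
So real GDP changed by 4785.23/5224.79 − 1 = -0.0841, i.e. -8.41%.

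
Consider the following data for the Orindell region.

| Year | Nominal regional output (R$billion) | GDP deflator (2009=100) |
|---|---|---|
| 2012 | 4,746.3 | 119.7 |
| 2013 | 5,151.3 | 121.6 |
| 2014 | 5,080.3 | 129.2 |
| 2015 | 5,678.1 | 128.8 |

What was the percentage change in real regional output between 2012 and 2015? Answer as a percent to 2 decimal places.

11.18%

Real regional output 2012 = 4746.3/1.197 = 3965.16.
Real regional output 2015 = 5678.1/1.288 = 4408.46.
Change = 4408.46/3965.16 − 1 = 0.1118.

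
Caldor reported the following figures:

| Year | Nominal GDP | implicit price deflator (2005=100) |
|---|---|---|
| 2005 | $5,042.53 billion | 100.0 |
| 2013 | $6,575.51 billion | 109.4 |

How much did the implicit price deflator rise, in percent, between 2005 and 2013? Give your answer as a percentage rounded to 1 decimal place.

9.4%

Price-level change = 109.4 / 100.0 − 1 = 0.0940.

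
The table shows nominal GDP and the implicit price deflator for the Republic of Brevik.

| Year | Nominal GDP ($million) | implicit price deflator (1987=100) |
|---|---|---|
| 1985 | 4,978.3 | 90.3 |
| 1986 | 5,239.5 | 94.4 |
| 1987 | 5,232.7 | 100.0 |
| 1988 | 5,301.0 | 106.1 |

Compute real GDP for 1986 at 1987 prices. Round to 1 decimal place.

Real GDP 1986 = 5239.5 / 0.944 = 5550.32.

$5,550.3 million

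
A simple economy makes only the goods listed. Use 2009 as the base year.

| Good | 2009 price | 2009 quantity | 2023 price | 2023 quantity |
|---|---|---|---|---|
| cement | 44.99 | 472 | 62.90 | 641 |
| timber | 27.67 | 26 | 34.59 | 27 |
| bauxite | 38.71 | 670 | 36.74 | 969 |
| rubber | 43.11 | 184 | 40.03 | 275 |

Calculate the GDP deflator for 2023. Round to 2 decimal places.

111.29

Nominal GDP 2023 = 62.90·641 + 34.59·27 + 36.74·969 + 40.03·275 = 87862.14.
Real GDP 2023 (at 2009 prices) = 44.99·641 + 27.67·27 + 38.71·969 + 43.11·275 = 78950.92.
Deflator = Nominal/Real × 100 = 87862.14/78950.92 × 100 = 111.287.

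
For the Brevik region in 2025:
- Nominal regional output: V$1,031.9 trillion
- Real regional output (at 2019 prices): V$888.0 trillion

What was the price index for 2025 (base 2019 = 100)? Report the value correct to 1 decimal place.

116.2

price index = (Nominal / Real) × 100 = 1031.9 / 888.0 × 100 = 116.20.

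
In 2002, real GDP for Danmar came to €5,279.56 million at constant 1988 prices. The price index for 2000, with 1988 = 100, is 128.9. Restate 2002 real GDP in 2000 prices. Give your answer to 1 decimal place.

€6,805.4 million

Real GDP in 2000 prices = Real GDP in 1988 prices × (P_2000/P_1988) = 5279.56 × 1.289 = 6805.35.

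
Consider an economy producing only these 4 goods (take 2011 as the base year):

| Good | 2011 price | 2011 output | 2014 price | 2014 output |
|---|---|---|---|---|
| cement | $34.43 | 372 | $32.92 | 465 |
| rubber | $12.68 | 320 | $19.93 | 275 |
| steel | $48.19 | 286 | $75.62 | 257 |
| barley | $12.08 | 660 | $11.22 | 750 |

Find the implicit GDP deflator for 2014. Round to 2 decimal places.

118.80

Nominal GDP 2014 = 32.92·465 + 19.93·275 + 75.62·257 + 11.22·750 = 48637.89.
Real GDP 2014 (at 2011 prices) = 34.43·465 + 12.68·275 + 48.19·257 + 12.08·750 = 40941.78.
Deflator = Nominal/Real × 100 = 48637.89/40941.78 × 100 = 118.798.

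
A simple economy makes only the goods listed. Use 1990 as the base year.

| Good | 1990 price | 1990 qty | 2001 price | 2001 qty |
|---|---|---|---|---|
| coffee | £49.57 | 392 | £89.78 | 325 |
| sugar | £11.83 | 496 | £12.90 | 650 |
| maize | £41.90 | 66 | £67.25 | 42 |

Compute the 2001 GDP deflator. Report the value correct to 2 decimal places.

Nominal GDP 2001 = 89.78·325 + 12.90·650 + 67.25·42 = 40388.00.
Real GDP 2001 (at 1990 prices) = 49.57·325 + 11.83·650 + 41.90·42 = 25559.55.
Deflator = Nominal/Real × 100 = 40388.00/25559.55 × 100 = 158.015.

158.02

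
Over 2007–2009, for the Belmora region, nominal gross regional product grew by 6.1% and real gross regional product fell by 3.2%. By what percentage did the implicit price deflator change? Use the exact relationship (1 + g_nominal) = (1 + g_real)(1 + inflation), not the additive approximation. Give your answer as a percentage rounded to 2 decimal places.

(1 + g_nom) = (1 + g_real)(1 + π), so π = 1.0610 / 0.9680 − 1 = 0.09607.

9.61%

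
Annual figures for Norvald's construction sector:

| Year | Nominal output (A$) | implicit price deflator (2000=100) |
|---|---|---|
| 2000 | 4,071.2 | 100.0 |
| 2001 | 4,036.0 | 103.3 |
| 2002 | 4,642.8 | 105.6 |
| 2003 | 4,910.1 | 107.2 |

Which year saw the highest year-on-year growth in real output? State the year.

2001: real = 4036.0/1.033 = 3907.07; growth vs 2000 (4071.20) = -4.03%.
2002: real = 4642.8/1.056 = 4396.59; growth vs 2001 (3907.07) = 12.53%.
2003: real = 4910.1/1.072 = 4580.32; growth vs 2002 (4396.59) = 4.18%.

2002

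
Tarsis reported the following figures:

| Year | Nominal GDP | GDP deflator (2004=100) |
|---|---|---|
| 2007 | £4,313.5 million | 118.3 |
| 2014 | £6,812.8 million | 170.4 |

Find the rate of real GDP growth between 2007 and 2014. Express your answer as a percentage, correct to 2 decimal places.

Real GDP 2007 = 4313.5 / 1.183 = 3646.24.
Real GDP 2014 = 6812.8 / 1.704 = 3998.12.
Real growth = 3998.12 / 3646.24 − 1 = 0.0965.

9.65%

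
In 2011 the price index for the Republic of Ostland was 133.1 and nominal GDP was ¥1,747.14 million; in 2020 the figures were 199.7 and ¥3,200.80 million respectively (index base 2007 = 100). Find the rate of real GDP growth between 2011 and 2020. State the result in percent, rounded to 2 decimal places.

22.10%

Deflate each year: 2011 → 1747.14/1.331 = 1312.65; 2020 → 3200.80/1.997 = 1602.80.
So real GDP changed by 1602.80/1312.65 − 1 = 0.2210, i.e. 22.10%.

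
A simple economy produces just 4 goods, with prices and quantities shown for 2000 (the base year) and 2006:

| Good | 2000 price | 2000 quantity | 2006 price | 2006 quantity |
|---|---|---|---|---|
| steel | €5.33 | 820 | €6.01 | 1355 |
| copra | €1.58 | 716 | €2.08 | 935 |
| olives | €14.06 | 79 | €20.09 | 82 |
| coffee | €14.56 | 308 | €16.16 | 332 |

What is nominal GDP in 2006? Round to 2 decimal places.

€17100.85

Nominal GDP 2006 = Σ (p_2006 × q_2006) = 6.01·1355 + 2.08·935 + 20.09·82 + 16.16·332 = 17100.85.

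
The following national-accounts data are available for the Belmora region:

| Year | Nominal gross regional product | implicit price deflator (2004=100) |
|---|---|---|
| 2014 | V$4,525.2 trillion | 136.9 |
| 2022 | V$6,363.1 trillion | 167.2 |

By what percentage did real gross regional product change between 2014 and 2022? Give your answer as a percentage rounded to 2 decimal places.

15.13%

Real gross regional product 2014 = 4525.2 / 1.369 = 3305.48.
Real gross regional product 2022 = 6363.1 / 1.672 = 3805.68.
Real growth = 3805.68 / 3305.48 − 1 = 0.1513.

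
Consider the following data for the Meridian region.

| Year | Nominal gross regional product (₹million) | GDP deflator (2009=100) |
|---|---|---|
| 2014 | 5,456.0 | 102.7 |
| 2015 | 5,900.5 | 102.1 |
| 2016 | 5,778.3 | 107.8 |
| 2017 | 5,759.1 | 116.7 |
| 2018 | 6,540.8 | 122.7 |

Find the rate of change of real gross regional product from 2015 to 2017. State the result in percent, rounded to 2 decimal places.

Real gross regional product 2015 = 5900.5/1.021 = 5779.14.
Real gross regional product 2017 = 5759.1/1.167 = 4934.96.
Change = 4934.96/5779.14 − 1 = -0.1461.

-14.61%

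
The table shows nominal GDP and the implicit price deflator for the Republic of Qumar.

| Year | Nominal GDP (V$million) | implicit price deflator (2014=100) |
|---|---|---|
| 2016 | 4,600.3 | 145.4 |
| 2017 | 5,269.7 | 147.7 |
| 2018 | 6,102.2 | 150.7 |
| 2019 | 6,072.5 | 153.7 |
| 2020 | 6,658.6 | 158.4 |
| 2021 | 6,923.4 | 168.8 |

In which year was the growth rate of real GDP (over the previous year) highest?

2017: real = 5269.7/1.477 = 3567.84; growth vs 2016 (3163.89) = 12.77%.
2018: real = 6102.2/1.507 = 4049.24; growth vs 2017 (3567.84) = 13.49%.
2019: real = 6072.5/1.537 = 3950.88; growth vs 2018 (4049.24) = -2.43%.
2020: real = 6658.6/1.584 = 4203.66; growth vs 2019 (3950.88) = 6.40%.
2021: real = 6923.4/1.688 = 4101.54; growth vs 2020 (4203.66) = -2.43%.

2018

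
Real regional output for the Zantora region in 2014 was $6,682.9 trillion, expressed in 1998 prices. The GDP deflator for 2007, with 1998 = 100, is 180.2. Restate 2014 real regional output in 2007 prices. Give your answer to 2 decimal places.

Real regional output in 2007 prices = Real regional output in 1998 prices × (P_2007/P_1998) = 6682.9 × 1.802 = 12042.59.

$12,042.59 trillion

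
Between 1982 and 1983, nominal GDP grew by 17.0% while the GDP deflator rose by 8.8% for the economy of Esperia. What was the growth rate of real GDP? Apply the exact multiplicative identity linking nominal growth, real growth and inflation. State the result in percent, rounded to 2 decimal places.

(1 + g_nom) = (1 + g_real)(1 + π), so g_real = 1.1700 / 1.0880 − 1 = 0.07537.

7.54%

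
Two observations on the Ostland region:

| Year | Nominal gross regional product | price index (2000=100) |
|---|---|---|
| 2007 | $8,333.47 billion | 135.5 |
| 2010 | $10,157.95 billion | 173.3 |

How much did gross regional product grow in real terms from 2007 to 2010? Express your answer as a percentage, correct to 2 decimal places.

-4.69%

Deflate each year: 2007 → 8333.47/1.355 = 6150.16; 2010 → 10157.95/1.733 = 5861.48.
So real gross regional product changed by 5861.48/6150.16 − 1 = -0.0469, i.e. -4.69%.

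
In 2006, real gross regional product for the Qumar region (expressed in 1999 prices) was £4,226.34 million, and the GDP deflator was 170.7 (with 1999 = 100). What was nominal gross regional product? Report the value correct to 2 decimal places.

£7,214.36 million

Nominal gross regional product = Real × (GDP deflator/100) = 4226.34 × 1.707 = 7214.36.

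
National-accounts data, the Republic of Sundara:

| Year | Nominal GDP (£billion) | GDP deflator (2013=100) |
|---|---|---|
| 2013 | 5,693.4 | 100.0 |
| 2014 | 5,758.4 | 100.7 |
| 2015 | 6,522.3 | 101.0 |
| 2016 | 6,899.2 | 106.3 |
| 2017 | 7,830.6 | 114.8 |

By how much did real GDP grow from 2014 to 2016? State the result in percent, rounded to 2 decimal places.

Real GDP 2014 = 5758.4/1.007 = 5718.37.
Real GDP 2016 = 6899.2/1.063 = 6490.31.
Change = 6490.31/5718.37 − 1 = 0.1350.

13.50%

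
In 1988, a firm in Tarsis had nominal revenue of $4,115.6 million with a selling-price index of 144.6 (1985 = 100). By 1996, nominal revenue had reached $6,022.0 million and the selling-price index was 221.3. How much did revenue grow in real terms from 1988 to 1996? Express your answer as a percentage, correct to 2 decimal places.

Deflate each year: 1988 → 4115.6/1.446 = 2846.20; 1996 → 6022.0/2.213 = 2721.19.
So real revenue changed by 2721.19/2846.20 − 1 = -0.0439, i.e. -4.39%.

-4.39%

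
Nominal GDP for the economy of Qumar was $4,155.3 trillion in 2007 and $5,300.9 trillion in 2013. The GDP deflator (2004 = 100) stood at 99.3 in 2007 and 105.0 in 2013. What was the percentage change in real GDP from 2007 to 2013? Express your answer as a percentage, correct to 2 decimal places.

Deflate each year: 2007 → 4155.3/0.993 = 4184.59; 2013 → 5300.9/1.050 = 5048.48.
So real GDP changed by 5048.48/4184.59 − 1 = 0.2064, i.e. 20.64%.

20.64%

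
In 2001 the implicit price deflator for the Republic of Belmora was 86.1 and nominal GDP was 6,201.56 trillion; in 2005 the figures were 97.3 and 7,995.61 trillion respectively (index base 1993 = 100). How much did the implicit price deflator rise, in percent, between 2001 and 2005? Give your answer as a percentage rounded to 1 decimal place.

13.0%

Price-level change = 97.3 / 86.1 − 1 = 0.1301.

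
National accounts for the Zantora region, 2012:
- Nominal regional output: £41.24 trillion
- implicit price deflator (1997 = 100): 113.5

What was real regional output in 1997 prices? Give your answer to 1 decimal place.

Real regional output = Nominal / (implicit price deflator/100) = 41.24 / 1.135 = 36.33.

£36.3 trillion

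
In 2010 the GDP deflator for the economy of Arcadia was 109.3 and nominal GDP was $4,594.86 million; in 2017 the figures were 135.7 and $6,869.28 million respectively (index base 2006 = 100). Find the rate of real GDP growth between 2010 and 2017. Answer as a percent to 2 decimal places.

20.41%

Deflate each year: 2010 → 4594.86/1.093 = 4203.90; 2017 → 6869.28/1.357 = 5062.11.
So real GDP changed by 5062.11/4203.90 − 1 = 0.2041, i.e. 20.41%.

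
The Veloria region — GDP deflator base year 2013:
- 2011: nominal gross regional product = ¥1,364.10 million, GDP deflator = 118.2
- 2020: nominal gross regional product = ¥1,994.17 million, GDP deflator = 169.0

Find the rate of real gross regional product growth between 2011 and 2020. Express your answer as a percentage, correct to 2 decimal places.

2.25%

Real gross regional product 2011 = 1364.10 / 1.182 = 1154.06.
Real gross regional product 2020 = 1994.17 / 1.690 = 1179.98.
Real growth = 1179.98 / 1154.06 − 1 = 0.0225.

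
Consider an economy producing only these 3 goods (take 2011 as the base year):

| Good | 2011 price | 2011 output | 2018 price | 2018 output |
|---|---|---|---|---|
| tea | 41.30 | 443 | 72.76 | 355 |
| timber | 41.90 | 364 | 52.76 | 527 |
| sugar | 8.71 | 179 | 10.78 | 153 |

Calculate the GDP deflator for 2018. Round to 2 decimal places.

145.20

Nominal GDP 2018 = 72.76·355 + 52.76·527 + 10.78·153 = 55283.66.
Real GDP 2018 (at 2011 prices) = 41.30·355 + 41.90·527 + 8.71·153 = 38075.43.
Deflator = Nominal/Real × 100 = 55283.66/38075.43 × 100 = 145.195.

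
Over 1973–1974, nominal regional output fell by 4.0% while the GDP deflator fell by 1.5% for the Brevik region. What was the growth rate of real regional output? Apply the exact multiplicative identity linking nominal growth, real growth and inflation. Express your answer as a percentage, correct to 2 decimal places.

-2.54%

(1 + g_nom) = (1 + g_real)(1 + π), so g_real = 0.9600 / 0.9850 − 1 = -0.02538.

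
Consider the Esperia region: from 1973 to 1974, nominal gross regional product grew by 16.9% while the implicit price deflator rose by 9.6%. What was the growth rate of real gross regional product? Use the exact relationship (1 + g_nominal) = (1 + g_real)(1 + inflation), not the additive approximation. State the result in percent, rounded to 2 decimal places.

6.66%

(1 + g_nom) = (1 + g_real)(1 + π), so g_real = 1.1690 / 1.0960 − 1 = 0.06661.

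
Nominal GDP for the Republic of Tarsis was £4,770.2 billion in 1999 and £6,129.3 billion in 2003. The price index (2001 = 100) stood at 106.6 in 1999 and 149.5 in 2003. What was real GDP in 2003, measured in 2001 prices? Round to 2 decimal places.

Real GDP = Nominal / (price index/100) = 6129.3 / 1.495 = 4099.87.

£4,099.87 billion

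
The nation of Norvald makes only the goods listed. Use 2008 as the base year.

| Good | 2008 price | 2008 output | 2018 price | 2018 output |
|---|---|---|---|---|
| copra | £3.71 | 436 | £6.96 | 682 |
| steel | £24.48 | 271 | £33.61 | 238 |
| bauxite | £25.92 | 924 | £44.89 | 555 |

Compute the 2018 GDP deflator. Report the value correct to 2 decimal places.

Nominal GDP 2018 = 6.96·682 + 33.61·238 + 44.89·555 = 37659.85.
Real GDP 2018 (at 2008 prices) = 3.71·682 + 24.48·238 + 25.92·555 = 22742.06.
Deflator = Nominal/Real × 100 = 37659.85/22742.06 × 100 = 165.596.

165.60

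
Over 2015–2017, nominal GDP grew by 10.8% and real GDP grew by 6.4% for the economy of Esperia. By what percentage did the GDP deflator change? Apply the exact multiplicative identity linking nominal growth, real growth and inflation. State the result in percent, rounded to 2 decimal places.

(1 + g_nom) = (1 + g_real)(1 + π), so π = 1.1080 / 1.0640 − 1 = 0.04135.

4.14%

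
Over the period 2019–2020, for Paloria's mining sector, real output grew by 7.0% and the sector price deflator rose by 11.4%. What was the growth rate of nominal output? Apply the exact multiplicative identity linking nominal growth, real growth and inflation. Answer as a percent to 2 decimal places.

19.20%

(1 + g_nom) = (1 + g_real)(1 + π) = 1.0700 × 1.1140 = 1.19198.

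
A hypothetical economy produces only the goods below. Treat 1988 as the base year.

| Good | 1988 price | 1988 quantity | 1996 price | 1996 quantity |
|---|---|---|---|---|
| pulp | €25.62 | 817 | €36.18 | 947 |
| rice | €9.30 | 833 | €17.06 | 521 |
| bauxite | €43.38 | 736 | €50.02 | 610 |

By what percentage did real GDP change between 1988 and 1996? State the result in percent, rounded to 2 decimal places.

-8.31%

Real GDP 1988 = Nominal GDP 1988 = 25.62·817 + 9.30·833 + 43.38·736 = 60606.12.
Real GDP 1996 (at 1988 prices) = 25.62·947 + 9.30·521 + 43.38·610 = 55569.24.
Real growth = 55569.24/60606.12 − 1 = -0.0831.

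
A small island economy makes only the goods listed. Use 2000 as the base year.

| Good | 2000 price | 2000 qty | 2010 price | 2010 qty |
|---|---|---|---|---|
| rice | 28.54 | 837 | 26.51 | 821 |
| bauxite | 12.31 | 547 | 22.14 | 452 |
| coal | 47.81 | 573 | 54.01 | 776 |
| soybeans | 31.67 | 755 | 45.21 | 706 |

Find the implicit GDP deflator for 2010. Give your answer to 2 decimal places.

Nominal GDP 2010 = 26.51·821 + 22.14·452 + 54.01·776 + 45.21·706 = 105602.01.
Real GDP 2010 (at 2000 prices) = 28.54·821 + 12.31·452 + 47.81·776 + 31.67·706 = 88455.04.
Deflator = Nominal/Real × 100 = 105602.01/88455.04 × 100 = 119.385.

119.38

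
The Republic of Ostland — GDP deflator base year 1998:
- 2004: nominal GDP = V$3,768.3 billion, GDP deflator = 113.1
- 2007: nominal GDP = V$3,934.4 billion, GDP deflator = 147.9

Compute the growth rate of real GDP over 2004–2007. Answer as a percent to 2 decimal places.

Real GDP 2004 = 3768.3 / 1.131 = 3331.83.
Real GDP 2007 = 3934.4 / 1.479 = 2660.18.
Real growth = 2660.18 / 3331.83 − 1 = -0.2016.

-20.16%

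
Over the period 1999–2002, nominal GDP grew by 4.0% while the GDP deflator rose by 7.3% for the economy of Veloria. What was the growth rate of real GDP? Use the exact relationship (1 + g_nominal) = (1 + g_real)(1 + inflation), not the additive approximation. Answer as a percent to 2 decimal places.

(1 + g_nom) = (1 + g_real)(1 + π), so g_real = 1.0400 / 1.0730 − 1 = -0.03075.

-3.08%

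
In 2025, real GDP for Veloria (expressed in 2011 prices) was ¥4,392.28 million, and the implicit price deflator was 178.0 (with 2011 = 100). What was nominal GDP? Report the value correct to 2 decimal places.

Nominal GDP = Real × (implicit price deflator/100) = 4392.28 × 1.780 = 7818.26.

¥7,818.26 million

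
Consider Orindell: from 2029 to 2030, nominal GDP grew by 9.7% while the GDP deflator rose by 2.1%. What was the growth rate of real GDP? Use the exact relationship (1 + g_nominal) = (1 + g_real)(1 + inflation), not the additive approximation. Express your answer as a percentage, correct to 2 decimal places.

7.44%

(1 + g_nom) = (1 + g_real)(1 + π), so g_real = 1.0970 / 1.0210 − 1 = 0.07444.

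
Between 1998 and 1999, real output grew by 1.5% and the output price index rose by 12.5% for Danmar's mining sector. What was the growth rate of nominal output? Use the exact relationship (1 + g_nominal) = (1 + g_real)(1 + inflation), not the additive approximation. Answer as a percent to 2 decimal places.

14.19%

(1 + g_nom) = (1 + g_real)(1 + π) = 1.0150 × 1.1250 = 1.14188.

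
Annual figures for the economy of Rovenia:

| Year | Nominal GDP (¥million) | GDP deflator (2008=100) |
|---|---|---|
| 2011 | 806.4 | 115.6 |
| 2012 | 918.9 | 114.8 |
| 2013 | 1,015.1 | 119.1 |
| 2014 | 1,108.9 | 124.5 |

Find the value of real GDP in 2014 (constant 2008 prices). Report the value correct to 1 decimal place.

Real GDP 2014 = 1108.9 / 1.245 = 890.68.

¥890.7 million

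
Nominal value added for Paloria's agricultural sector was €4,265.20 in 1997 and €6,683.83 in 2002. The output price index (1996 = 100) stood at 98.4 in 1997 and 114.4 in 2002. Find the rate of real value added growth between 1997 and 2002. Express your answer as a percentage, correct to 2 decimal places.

Real value added 1997 = 4265.20 / 0.984 = 4334.55.
Real value added 2002 = 6683.83 / 1.144 = 5842.51.
Real growth = 5842.51 / 4334.55 − 1 = 0.3479.

34.79%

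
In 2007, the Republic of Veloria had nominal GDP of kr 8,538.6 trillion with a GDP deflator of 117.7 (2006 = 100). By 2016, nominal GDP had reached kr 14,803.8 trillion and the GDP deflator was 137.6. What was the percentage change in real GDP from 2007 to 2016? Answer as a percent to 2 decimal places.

Deflate each year: 2007 → 8538.6/1.177 = 7254.55; 2016 → 14803.8/1.376 = 10758.58.
So real GDP changed by 10758.58/7254.55 − 1 = 0.4830, i.e. 48.30%.

48.30%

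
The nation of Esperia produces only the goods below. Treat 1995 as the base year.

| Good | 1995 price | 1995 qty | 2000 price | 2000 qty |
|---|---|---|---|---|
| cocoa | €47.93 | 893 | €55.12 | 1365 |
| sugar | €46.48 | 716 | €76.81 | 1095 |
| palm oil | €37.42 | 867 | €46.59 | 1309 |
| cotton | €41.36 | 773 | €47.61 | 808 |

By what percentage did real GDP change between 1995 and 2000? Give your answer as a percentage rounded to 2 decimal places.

41.44%

Real GDP 1995 = Nominal GDP 1995 = 47.93·893 + 46.48·716 + 37.42·867 + 41.36·773 = 140495.59.
Real GDP 2000 (at 1995 prices) = 47.93·1365 + 46.48·1095 + 37.42·1309 + 41.36·808 = 198721.71.
Real growth = 198721.71/140495.59 − 1 = 0.4144.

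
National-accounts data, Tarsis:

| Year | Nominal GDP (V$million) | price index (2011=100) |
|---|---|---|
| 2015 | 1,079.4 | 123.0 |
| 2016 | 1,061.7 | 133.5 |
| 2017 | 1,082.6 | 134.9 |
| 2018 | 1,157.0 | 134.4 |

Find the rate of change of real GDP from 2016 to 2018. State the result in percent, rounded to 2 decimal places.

8.25%

Real GDP 2016 = 1061.7/1.335 = 795.28.
Real GDP 2018 = 1157.0/1.344 = 860.86.
Change = 860.86/795.28 − 1 = 0.0825.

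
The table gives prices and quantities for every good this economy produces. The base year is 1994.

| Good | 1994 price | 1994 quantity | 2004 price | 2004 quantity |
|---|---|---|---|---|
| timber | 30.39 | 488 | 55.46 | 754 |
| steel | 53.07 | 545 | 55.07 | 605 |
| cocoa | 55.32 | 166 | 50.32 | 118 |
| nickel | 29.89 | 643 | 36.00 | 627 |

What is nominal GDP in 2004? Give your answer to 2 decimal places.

103643.95

Nominal GDP 2004 = Σ (p_2004 × q_2004) = 55.46·754 + 55.07·605 + 50.32·118 + 36.00·627 = 103643.95.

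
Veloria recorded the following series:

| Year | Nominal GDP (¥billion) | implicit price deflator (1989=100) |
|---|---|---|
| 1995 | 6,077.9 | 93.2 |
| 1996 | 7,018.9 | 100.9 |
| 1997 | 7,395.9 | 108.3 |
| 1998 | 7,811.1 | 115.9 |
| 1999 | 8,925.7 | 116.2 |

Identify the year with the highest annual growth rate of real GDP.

1999

1996: real = 7018.9/1.009 = 6956.29; growth vs 1995 (6521.35) = 6.67%.
1997: real = 7395.9/1.083 = 6829.09; growth vs 1996 (6956.29) = -1.83%.
1998: real = 7811.1/1.159 = 6739.52; growth vs 1997 (6829.09) = -1.31%.
1999: real = 8925.7/1.162 = 7681.33; growth vs 1998 (6739.52) = 13.97%.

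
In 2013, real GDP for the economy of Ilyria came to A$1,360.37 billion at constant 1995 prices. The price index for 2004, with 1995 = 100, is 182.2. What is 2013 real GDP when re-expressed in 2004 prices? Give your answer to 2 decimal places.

Real GDP in 2004 prices = Real GDP in 1995 prices × (P_2004/P_1995) = 1360.37 × 1.822 = 2478.59.

A$2,478.59 billion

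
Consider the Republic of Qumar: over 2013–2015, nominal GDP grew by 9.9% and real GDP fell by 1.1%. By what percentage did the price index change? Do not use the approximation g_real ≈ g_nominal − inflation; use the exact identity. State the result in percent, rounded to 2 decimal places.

(1 + g_nom) = (1 + g_real)(1 + π), so π = 1.0990 / 0.9890 − 1 = 0.11122.

11.12%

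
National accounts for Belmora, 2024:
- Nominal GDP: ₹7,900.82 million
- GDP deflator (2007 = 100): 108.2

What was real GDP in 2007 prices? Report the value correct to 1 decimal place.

₹7,302.1 million

Real GDP = Nominal / (GDP deflator/100) = 7900.82 / 1.082 = 7302.05.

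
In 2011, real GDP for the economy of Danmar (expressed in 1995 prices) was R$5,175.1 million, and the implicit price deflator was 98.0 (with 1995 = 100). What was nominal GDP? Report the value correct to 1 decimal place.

Nominal GDP = Real × (implicit price deflator/100) = 5175.1 × 0.980 = 5071.60.

R$5,071.6 million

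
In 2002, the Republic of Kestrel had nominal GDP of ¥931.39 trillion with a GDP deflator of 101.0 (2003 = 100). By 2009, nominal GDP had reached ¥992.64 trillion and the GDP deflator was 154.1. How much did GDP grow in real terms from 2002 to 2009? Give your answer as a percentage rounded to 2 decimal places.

-30.15%

Deflate each year: 2002 → 931.39/1.010 = 922.17; 2009 → 992.64/1.541 = 644.15.
So real GDP changed by 644.15/922.17 − 1 = -0.3015, i.e. -30.15%.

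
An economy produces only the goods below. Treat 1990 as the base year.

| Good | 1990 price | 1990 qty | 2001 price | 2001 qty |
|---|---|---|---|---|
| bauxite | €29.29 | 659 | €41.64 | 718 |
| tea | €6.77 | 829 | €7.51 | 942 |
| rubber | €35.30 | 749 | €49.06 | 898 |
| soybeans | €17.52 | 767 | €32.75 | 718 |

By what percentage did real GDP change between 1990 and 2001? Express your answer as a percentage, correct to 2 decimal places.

10.64%

Real GDP 1990 = Nominal GDP 1990 = 29.29·659 + 6.77·829 + 35.30·749 + 17.52·767 = 64791.98.
Real GDP 2001 (at 1990 prices) = 29.29·718 + 6.77·942 + 35.30·898 + 17.52·718 = 71686.32.
Real growth = 71686.32/64791.98 − 1 = 0.1064.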